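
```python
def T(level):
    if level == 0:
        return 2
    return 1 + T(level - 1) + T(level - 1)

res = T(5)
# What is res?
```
Call trace (a repeated sub-call is expanded the first time; later identical calls just restate its return value):
T(level=5)
  T(level=4)
    T(level=3)
      T(level=2)
        T(level=1)
          T(level=0)
          -> return 2
          T(level=0)
          -> return 2
        -> return 5
        T(level=1) -> return 5  (same call as traced above)
      -> return 11
      T(level=2) -> return 11  (same call as traced above)
    -> return 23
    T(level=3) -> return 23  (same call as traced above)
  -> return 47
  T(level=4) -> return 47  (same call as traced above)
-> return 95

Final answer: 95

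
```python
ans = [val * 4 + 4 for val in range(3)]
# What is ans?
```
Trace:
  val=0
  val=1
  val=2
  ans=[4, 8, 12]

Final answer: [4, 8, 12]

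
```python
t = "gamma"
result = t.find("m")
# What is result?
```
Trace:
  t='gamma'
  t='gamma', result=2

Final answer: 2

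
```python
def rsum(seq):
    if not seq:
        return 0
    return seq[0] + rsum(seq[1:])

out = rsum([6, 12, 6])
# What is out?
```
Call trace:
rsum(seq=[6, 12, 6])
  rsum(seq=[12, 6])
    rsum(seq=[6])
      rsum(seq=[])
      -> return 0
    -> return 6
  -> return 18
-> return 24

Final answer: 24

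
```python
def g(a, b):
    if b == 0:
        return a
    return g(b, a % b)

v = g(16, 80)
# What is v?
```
Call trace:
g(a=16, b=80)
  g(a=80, b=16)
    g(a=16, b=0)
    -> return 16
  -> return 16
-> return 16

Final answer: 16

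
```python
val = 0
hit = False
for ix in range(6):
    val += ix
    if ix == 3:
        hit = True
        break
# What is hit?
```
Trace:
  val=0
  val=0, hit=False
  val=0, hit=False, ix=0
  val=1, hit=False, ix=1
  val=3, hit=False, ix=2
  val=6, hit=True, ix=3

Final answer: True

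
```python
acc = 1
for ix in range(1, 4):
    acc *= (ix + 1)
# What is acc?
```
Trace:
  acc=1
  acc=2, ix=1
  acc=6, ix=2
  acc=24, ix=3

Final answer: 24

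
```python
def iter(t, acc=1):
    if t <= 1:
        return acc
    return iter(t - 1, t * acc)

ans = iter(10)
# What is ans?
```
Call trace:
iter(t=10, acc=1)
  iter(t=9, acc=10)
    iter(t=8, acc=90)
      iter(t=7, acc=720)
        iter(t=6, acc=5040)
          iter(t=5, acc=30240)
            iter(t=4, acc=151200)
              iter(t=3, acc=604800)
                iter(t=2, acc=1814400)
                  iter(t=1, acc=3628800)
                  -> return 3628800
                -> return 3628800
              -> return 3628800
            -> return 3628800
          -> return 3628800
        -> return 3628800
      -> return 3628800
    -> return 3628800
  -> return 3628800
-> return 3628800

Final answer: 3628800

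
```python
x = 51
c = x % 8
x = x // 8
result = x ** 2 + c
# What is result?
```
Trace:
  x=51
  x=51, c=3
  x=6, c=3
  x=6, c=3, result=39

Final answer: 39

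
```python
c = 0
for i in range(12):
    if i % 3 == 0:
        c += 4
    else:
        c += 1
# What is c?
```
Trace:
  c=0
  c=4, i=0
  c=5, i=1
  c=6, i=2
  c=10, i=3
  c=11, i=4
  c=12, i=5
  c=16, i=6
  c=17, i=7
  c=18, i=8
  c=22, i=9
  c=23, i=10
  c=24, i=11

Final answer: 24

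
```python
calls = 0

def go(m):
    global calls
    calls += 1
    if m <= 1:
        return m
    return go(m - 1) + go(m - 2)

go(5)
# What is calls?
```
Call trace (a repeated sub-call is expanded the first time; later identical calls just restate its return value):
go(m=5)
  go(m=4)
    go(m=3)
      go(m=2)
        go(m=1)
        -> return 1
        go(m=0)
        -> return 0
      -> return 1
      go(m=1)
      -> return 1
    -> return 2
    go(m=2) -> return 1  (same call as traced above)
  -> return 3
  go(m=3) -> return 2  (same call as traced above)
-> return 5

calls is incremented once per call, so count the calls in each subtree. Let C(m) = number of calls made by go(m).
C(0) = C(1) = 1 (base case, no recursion); C(m) = 1 + C(m - 1) + C(m - 2) otherwise.
C(2) = 1 + C(1) + C(0) = 1 + 1 + 1 = 3
C(3) = 1 + C(2) + C(1) = 1 + 3 + 1 = 5
C(4) = 1 + C(3) + C(2) = 1 + 5 + 3 = 9
C(5) = 1 + C(4) + C(3) = 1 + 9 + 5 = 15
calls = C(5) = 15

Final answer: 15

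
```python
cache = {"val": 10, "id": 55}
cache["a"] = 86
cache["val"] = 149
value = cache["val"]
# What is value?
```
Trace:
  cache={'val': 10, 'id': 55}
  cache={'val': 10, 'id': 55, 'a': 86}
  cache={'val': 149, 'id': 55, 'a': 86}
  cache={'val': 149, 'id': 55, 'a': 86}, value=149

Final answer: 149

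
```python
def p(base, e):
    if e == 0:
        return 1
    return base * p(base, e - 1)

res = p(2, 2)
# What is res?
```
Call trace:
p(base=2, e=2)
  p(base=2, e=1)
    p(base=2, e=0)
    -> return 1
  -> return 2
-> return 4

Final answer: 4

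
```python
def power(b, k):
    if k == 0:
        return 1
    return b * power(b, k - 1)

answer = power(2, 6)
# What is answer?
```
Call trace:
power(b=2, k=6)
  power(b=2, k=5)
    power(b=2, k=4)
      power(b=2, k=3)
        power(b=2, k=2)
          power(b=2, k=1)
            power(b=2, k=0)
            -> return 1
          -> return 2
        -> return 4
      -> return 8
    -> return 16
  -> return 32
-> return 64

Final answer: 64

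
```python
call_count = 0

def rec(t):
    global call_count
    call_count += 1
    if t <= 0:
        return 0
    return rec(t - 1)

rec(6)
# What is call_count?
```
Call trace:
rec(t=6)
  rec(t=5)
    rec(t=4)
      rec(t=3)
        rec(t=2)
          rec(t=1)
            rec(t=0)
            -> return 0
          -> return 0
        -> return 0
      -> return 0
    -> return 0
  -> return 0
-> return 0

call_count is incremented once per call. rec is entered once for each t = 6, 5, 4, 3, 2, 1, 0 (the t <= 0 call returns without recursing), i.e. 6 + 1 calls.
call_count = 7

Final answer: 7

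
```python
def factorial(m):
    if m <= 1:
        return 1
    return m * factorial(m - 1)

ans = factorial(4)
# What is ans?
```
Call trace:
factorial(m=4)
  factorial(m=3)
    factorial(m=2)
      factorial(m=1)
      -> return 1
    -> return 2
  -> return 6
-> return 24

Final answer: 24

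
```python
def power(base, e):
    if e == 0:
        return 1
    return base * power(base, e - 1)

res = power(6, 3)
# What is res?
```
Call trace:
power(base=6, e=3)
  power(base=6, e=2)
    power(base=6, e=1)
      power(base=6, e=0)
      -> return 1
    -> return 6
  -> return 36
-> return 216

Final answer: 216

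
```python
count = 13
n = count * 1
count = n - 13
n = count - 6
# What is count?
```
Trace:
  count=13
  count=13, n=13
  count=0, n=13
  count=0, n=-6

Final answer: 0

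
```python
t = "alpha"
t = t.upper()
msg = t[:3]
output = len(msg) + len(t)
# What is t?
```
Trace:
  t='alpha'
  t='ALPHA'
  t='ALPHA', msg='ALP'
  t='ALPHA', msg='ALP', output=8

Final answer: 'ALPHA'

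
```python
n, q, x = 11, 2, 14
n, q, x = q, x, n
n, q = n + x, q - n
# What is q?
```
Trace:
  n=11, q=2, x=14
  n=2, q=14, x=11
  n=13, q=12, x=11

Final answer: 12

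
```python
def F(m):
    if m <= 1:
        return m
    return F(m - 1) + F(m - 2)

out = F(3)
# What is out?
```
Call trace:
F(m=3)
  F(m=2)
    F(m=1)
    -> return 1
    F(m=0)
    -> return 0
  -> return 1
  F(m=1)
  -> return 1
-> return 2

Final answer: 2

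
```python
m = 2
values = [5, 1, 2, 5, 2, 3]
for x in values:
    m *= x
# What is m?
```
Trace:
  m=2
  m=10, x=5
  m=10, x=1
  m=20, x=2
  m=100, x=5
  m=200, x=2
  m=600, x=3

Final answer: 600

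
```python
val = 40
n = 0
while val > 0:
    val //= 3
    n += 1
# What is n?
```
Trace:
  val=40
  val=40, n=0
  val=13, n=1
  val=4, n=2
  val=1, n=3
  val=0, n=4

Final answer: 4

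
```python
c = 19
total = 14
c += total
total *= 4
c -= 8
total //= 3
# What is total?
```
Trace:
  c=19
  c=19, total=14
  c=33, total=14
  c=33, total=56
  c=25, total=56
  c=25, total=18

Final answer: 18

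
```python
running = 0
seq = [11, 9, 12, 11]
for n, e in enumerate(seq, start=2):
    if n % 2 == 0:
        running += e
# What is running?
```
Trace:
  running=0
  running=11, n=2, e=11
  running=11, n=3, e=9
  running=23, n=4, e=12
  running=23, n=5, e=11

Final answer: 23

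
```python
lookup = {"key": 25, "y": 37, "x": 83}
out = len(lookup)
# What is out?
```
Trace:
  lookup={'key': 25, 'y': 37, 'x': 83}
  lookup={'key': 25, 'y': 37, 'x': 83}, out=3

Final answer: 3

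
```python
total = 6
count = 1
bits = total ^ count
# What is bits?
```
Trace:
  total=6
  total=6, count=1
  total=6, count=1, bits=7

Final answer: 7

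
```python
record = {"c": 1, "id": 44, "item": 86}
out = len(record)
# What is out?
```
Trace:
  record={'c': 1, 'id': 44, 'item': 86}
  record={'c': 1, 'id': 44, 'item': 86}, out=3

Final answer: 3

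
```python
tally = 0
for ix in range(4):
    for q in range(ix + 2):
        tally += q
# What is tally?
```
Trace:
  tally=0
  tally=0, ix=0, q=0
  tally=1, ix=0, q=1
  tally=1, ix=1, q=0
  tally=2, ix=1, q=1
  tally=4, ix=1, q=2
  tally=4, ix=2, q=0
  tally=5, ix=2, q=1
  tally=7, ix=2, q=2
  tally=10, ix=2, q=3
  tally=10, ix=3, q=0
  tally=11, ix=3, q=1
  tally=13, ix=3, q=2
  tally=16, ix=3, q=3
  tally=20, ix=3, q=4

Final answer: 20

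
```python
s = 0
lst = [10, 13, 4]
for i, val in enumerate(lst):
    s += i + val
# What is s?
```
Trace:
  s=0
  s=10, i=0, val=10
  s=24, i=1, val=13
  s=30, i=2, val=4

Final answer: 30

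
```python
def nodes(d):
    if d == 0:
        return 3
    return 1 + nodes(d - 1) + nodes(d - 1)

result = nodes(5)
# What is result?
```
Call trace (a repeated sub-call is expanded the first time; later identical calls just restate its return value):
nodes(d=5)
  nodes(d=4)
    nodes(d=3)
      nodes(d=2)
        nodes(d=1)
          nodes(d=0)
          -> return 3
          nodes(d=0)
          -> return 3
        -> return 7
        nodes(d=1) -> return 7  (same call as traced above)
      -> return 15
      nodes(d=2) -> return 15  (same call as traced above)
    -> return 31
    nodes(d=3) -> return 31  (same call as traced above)
  -> return 63
  nodes(d=4) -> return 63  (same call as traced above)
-> return 127

Final answer: 127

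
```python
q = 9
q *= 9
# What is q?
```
Trace:
  q=9
  q=81

Final answer: 81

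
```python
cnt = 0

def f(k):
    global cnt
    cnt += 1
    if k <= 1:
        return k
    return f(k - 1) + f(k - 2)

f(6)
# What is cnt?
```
Call trace (a repeated sub-call is expanded the first time; later identical calls just restate its return value):
f(k=6)
  f(k=5)
    f(k=4)
      f(k=3)
        f(k=2)
          f(k=1)
          -> return 1
          f(k=0)
          -> return 0
        -> return 1
        f(k=1)
        -> return 1
      -> return 2
      f(k=2) -> return 1  (same call as traced above)
    -> return 3
    f(k=3) -> return 2  (same call as traced above)
  -> return 5
  f(k=4) -> return 3  (same call as traced above)
-> return 8

cnt is incremented once per call, so count the calls in each subtree. Let C(k) = number of calls made by f(k).
C(0) = C(1) = 1 (base case, no recursion); C(k) = 1 + C(k - 1) + C(k - 2) otherwise.
C(2) = 1 + C(1) + C(0) = 1 + 1 + 1 = 3
C(3) = 1 + C(2) + C(1) = 1 + 3 + 1 = 5
C(4) = 1 + C(3) + C(2) = 1 + 5 + 3 = 9
C(5) = 1 + C(4) + C(3) = 1 + 9 + 5 = 15
C(6) = 1 + C(5) + C(4) = 1 + 15 + 9 = 25
cnt = C(6) = 25

Final answer: 25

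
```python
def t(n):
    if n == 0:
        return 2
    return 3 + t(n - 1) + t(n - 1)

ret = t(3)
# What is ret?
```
Call trace (a repeated sub-call is expanded the first time; later identical calls just restate its return value):
t(n=3)
  t(n=2)
    t(n=1)
      t(n=0)
      -> return 2
      t(n=0)
      -> return 2
    -> return 7
    t(n=1) -> return 7  (same call as traced above)
  -> return 17
  t(n=2) -> return 17  (same call as traced above)
-> return 37

Final answer: 37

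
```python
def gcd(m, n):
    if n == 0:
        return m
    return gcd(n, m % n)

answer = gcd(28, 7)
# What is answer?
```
Call trace:
gcd(m=28, n=7)
  gcd(m=7, n=0)
  -> return 7
-> return 7

Final answer: 7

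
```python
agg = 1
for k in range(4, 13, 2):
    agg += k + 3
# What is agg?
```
Trace:
  agg=1
  agg=8, k=4
  agg=17, k=6
  agg=28, k=8
  agg=41, k=10
  agg=56, k=12

Final answer: 56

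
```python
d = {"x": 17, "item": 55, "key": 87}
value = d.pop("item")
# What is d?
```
Trace:
  d={'x': 17, 'item': 55, 'key': 87}
  d={'x': 17, 'key': 87}, value=55

Final answer: {'x': 17, 'key': 87}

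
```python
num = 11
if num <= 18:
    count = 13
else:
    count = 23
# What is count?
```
Trace:
  num=11
  num=11, count=13

Final answer: 13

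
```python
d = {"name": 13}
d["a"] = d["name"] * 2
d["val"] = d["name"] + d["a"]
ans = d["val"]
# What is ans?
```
Trace:
  d={'name': 13}
  d={'name': 13, 'a': 26}
  d={'name': 13, 'a': 26, 'val': 39}
  d={'name': 13, 'a': 26, 'val': 39}, ans=39

Final answer: 39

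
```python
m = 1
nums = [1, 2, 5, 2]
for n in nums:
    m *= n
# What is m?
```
Trace:
  m=1
  m=1, n=1
  m=2, n=2
  m=10, n=5
  m=20, n=2

Final answer: 20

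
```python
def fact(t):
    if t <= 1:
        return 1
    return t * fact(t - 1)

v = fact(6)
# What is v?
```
Call trace:
fact(t=6)
  fact(t=5)
    fact(t=4)
      fact(t=3)
        fact(t=2)
          fact(t=1)
          -> return 1
        -> return 2
      -> return 6
    -> return 24
  -> return 120
-> return 720

Final answer: 720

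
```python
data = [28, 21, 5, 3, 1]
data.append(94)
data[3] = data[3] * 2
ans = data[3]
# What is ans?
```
Trace:
  data=[28, 21, 5, 3, 1]
  data=[28, 21, 5, 3, 1, 94]
  data=[28, 21, 5, 6, 1, 94]
  data=[28, 21, 5, 6, 1, 94], ans=6

Final answer: 6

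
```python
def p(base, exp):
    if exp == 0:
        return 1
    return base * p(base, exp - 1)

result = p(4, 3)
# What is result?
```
Call trace:
p(base=4, exp=3)
  p(base=4, exp=2)
    p(base=4, exp=1)
      p(base=4, exp=0)
      -> return 1
    -> return 4
  -> return 16
-> return 64

Final answer: 64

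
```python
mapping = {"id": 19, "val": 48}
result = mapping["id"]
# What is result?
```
Trace:
  mapping={'id': 19, 'val': 48}
  mapping={'id': 19, 'val': 48}, result=19

Final answer: 19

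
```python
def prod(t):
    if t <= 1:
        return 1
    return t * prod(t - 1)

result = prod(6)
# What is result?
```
Call trace:
prod(t=6)
  prod(t=5)
    prod(t=4)
      prod(t=3)
        prod(t=2)
          prod(t=1)
          -> return 1
        -> return 2
      -> return 6
    -> return 24
  -> return 120
-> return 720

Final answer: 720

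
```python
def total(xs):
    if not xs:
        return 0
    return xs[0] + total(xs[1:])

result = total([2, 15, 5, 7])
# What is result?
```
Call trace:
total(xs=[2, 15, 5, 7])
  total(xs=[15, 5, 7])
    total(xs=[5, 7])
      total(xs=[7])
        total(xs=[])
        -> return 0
      -> return 7
    -> return 12
  -> return 27
-> return 29

Final answer: 29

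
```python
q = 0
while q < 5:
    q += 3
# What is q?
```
Trace:
  q=0
  q=3
  q=6

Final answer: 6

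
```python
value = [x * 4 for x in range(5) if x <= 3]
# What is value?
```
Trace:
  x=0
  x=1
  x=2
  x=3
  x=4
  value=[0, 4, 8, 12]

Final answer: [0, 4, 8, 12]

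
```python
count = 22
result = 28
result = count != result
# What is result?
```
Trace:
  count=22
  count=22, result=28
  count=22, result=True

Final answer: True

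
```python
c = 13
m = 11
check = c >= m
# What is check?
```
Trace:
  c=13
  c=13, m=11
  c=13, m=11, check=True

Final answer: True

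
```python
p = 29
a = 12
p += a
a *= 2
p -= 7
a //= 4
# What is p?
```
Trace:
  p=29
  p=29, a=12
  p=41, a=12
  p=41, a=24
  p=34, a=24
  p=34, a=6

Final answer: 34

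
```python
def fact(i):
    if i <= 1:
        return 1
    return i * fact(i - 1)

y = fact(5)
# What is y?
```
Call trace:
fact(i=5)
  fact(i=4)
    fact(i=3)
      fact(i=2)
        fact(i=1)
        -> return 1
      -> return 2
    -> return 6
  -> return 24
-> return 120

Final answer: 120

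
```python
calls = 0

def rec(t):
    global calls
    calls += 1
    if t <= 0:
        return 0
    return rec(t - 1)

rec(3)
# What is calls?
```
Call trace:
rec(t=3)
  rec(t=2)
    rec(t=1)
      rec(t=0)
      -> return 0
    -> return 0
  -> return 0
-> return 0

calls is incremented once per call. rec is entered once for each t = 3, 2, 1, 0 (the t <= 0 call returns without recursing), i.e. 3 + 1 calls.
calls = 4

Final answer: 4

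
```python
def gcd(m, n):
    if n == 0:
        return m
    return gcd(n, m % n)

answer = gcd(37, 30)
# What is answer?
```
Call trace:
gcd(m=37, n=30)
  gcd(m=30, n=7)
    gcd(m=7, n=2)
      gcd(m=2, n=1)
        gcd(m=1, n=0)
        -> return 1
      -> return 1
    -> return 1
  -> return 1
-> return 1

Final answer: 1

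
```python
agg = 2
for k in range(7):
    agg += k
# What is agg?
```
Trace:
  agg=2
  agg=2, k=0
  agg=3, k=1
  agg=5, k=2
  agg=8, k=3
  agg=12, k=4
  agg=17, k=5
  agg=23, k=6

Final answer: 23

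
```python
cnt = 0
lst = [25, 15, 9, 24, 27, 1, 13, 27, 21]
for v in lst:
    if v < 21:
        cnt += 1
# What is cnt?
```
Trace:
  cnt=0
  cnt=0, v=25
  cnt=1, v=15
  cnt=2, v=9
  cnt=2, v=24
  cnt=2, v=27
  cnt=3, v=1
  cnt=4, v=13
  cnt=4, v=27
  cnt=4, v=21

Final answer: 4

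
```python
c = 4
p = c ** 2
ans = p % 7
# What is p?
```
Trace:
  c=4
  c=4, p=16
  c=4, p=16, ans=2

Final answer: 16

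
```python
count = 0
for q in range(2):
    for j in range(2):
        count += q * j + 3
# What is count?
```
Trace:
  count=0
  count=3, q=0, j=0
  count=6, q=0, j=1
  count=9, q=1, j=0
  count=13, q=1, j=1

Final answer: 13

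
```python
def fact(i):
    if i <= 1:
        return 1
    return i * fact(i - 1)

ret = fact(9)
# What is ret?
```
Call trace:
fact(i=9)
  fact(i=8)
    fact(i=7)
      fact(i=6)
        fact(i=5)
          fact(i=4)
            fact(i=3)
              fact(i=2)
                fact(i=1)
                -> return 1
              -> return 2
            -> return 6
          -> return 24
        -> return 120
      -> return 720
    -> return 5040
  -> return 40320
-> return 362880

Final answer: 362880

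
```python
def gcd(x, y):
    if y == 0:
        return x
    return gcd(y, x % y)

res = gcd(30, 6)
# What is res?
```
Call trace:
gcd(x=30, y=6)
  gcd(x=6, y=0)
  -> return 6
-> return 6

Final answer: 6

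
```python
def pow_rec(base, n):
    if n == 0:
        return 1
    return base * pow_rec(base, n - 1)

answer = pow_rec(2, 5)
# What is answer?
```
Call trace:
pow_rec(base=2, n=5)
  pow_rec(base=2, n=4)
    pow_rec(base=2, n=3)
      pow_rec(base=2, n=2)
        pow_rec(base=2, n=1)
          pow_rec(base=2, n=0)
          -> return 1
        -> return 2
      -> return 4
    -> return 8
  -> return 16
-> return 32

Final answer: 32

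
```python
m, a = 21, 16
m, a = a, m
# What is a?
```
Trace:
  m=21, a=16
  m=16, a=21

Final answer: 21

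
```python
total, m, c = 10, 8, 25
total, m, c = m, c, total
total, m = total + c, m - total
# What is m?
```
Trace:
  total=10, m=8, c=25
  total=8, m=25, c=10
  total=18, m=17, c=10

Final answer: 17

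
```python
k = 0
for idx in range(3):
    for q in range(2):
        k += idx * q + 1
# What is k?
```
Trace:
  k=0
  k=1, idx=0, q=0
  k=2, idx=0, q=1
  k=3, idx=1, q=0
  k=5, idx=1, q=1
  k=6, idx=2, q=0
  k=9, idx=2, q=1

Final answer: 9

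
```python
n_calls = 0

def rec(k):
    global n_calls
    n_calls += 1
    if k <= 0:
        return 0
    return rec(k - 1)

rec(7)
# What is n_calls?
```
Call trace:
rec(k=7)
  rec(k=6)
    rec(k=5)
      rec(k=4)
        rec(k=3)
          rec(k=2)
            rec(k=1)
              rec(k=0)
              -> return 0
            -> return 0
          -> return 0
        -> return 0
      -> return 0
    -> return 0
  -> return 0
-> return 0

n_calls is incremented once per call. rec is entered once for each k = 7, 6, 5, 4, 3, 2, 1, 0 (the k <= 0 call returns without recursing), i.e. 7 + 1 calls.
n_calls = 8

Final answer: 8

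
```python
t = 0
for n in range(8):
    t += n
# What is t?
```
Trace:
  t=0
  t=0, n=0
  t=1, n=1
  t=3, n=2
  t=6, n=3
  t=10, n=4
  t=15, n=5
  t=21, n=6
  t=28, n=7

Final answer: 28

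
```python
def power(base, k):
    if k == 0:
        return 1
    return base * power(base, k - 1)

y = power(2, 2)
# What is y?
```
Call trace:
power(base=2, k=2)
  power(base=2, k=1)
    power(base=2, k=0)
    -> return 1
  -> return 2
-> return 4

Final answer: 4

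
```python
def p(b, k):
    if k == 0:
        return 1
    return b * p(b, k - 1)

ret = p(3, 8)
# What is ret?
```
Call trace:
p(b=3, k=8)
  p(b=3, k=7)
    p(b=3, k=6)
      p(b=3, k=5)
        p(b=3, k=4)
          p(b=3, k=3)
            p(b=3, k=2)
              p(b=3, k=1)
                p(b=3, k=0)
                -> return 1
              -> return 3
            -> return 9
          -> return 27
        -> return 81
      -> return 243
    -> return 729
  -> return 2187
-> return 6561

Final answer: 6561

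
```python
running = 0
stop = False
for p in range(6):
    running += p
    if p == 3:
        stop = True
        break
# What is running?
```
Trace:
  running=0
  running=0, stop=False
  running=0, stop=False, p=0
  running=1, stop=False, p=1
  running=3, stop=False, p=2
  running=6, stop=True, p=3

Final answer: 6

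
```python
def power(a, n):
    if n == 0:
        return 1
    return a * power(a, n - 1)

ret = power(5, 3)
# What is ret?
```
Call trace:
power(a=5, n=3)
  power(a=5, n=2)
    power(a=5, n=1)
      power(a=5, n=0)
      -> return 1
    -> return 5
  -> return 25
-> return 125

Final answer: 125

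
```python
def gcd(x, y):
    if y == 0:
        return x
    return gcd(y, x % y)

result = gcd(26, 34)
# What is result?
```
Call trace:
gcd(x=26, y=34)
  gcd(x=34, y=26)
    gcd(x=26, y=8)
      gcd(x=8, y=2)
        gcd(x=2, y=0)
        -> return 2
      -> return 2
    -> return 2
  -> return 2
-> return 2

Final answer: 2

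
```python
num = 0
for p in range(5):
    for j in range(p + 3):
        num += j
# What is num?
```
Trace:
  num=0
  num=0, p=0, j=0
  num=1, p=0, j=1
  num=3, p=0, j=2
  num=3, p=1, j=0
  num=4, p=1, j=1
  num=6, p=1, j=2
  num=9, p=1, j=3
  num=9, p=2, j=0
  num=10, p=2, j=1
  num=12, p=2, j=2
  num=15, p=2, j=3
  num=19, p=2, j=4
  num=19, p=3, j=0
  num=20, p=3, j=1
  num=22, p=3, j=2
  num=25, p=3, j=3
  num=29, p=3, j=4
  num=34, p=3, j=5
  num=34, p=4, j=0
  num=35, p=4, j=1
  num=37, p=4, j=2
  num=40, p=4, j=3
  num=44, p=4, j=4
  num=49, p=4, j=5
  num=55, p=4, j=6

Final answer: 55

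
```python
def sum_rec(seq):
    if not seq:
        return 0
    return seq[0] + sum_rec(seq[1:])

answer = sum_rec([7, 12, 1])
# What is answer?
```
Call trace:
sum_rec(seq=[7, 12, 1])
  sum_rec(seq=[12, 1])
    sum_rec(seq=[1])
      sum_rec(seq=[])
      -> return 0
    -> return 1
  -> return 13
-> return 20

Final answer: 20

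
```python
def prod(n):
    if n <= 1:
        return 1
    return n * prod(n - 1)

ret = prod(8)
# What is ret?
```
Call trace:
prod(n=8)
  prod(n=7)
    prod(n=6)
      prod(n=5)
        prod(n=4)
          prod(n=3)
            prod(n=2)
              prod(n=1)
              -> return 1
            -> return 2
          -> return 6
        -> return 24
      -> return 120
    -> return 720
  -> return 5040
-> return 40320

Final answer: 40320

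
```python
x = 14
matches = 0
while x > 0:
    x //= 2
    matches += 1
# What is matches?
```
Trace:
  x=14
  x=14, matches=0
  x=7, matches=1
  x=3, matches=2
  x=1, matches=3
  x=0, matches=4

Final answer: 4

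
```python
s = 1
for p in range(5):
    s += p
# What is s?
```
Trace:
  s=1
  s=1, p=0
  s=2, p=1
  s=4, p=2
  s=7, p=3
  s=11, p=4

Final answer: 11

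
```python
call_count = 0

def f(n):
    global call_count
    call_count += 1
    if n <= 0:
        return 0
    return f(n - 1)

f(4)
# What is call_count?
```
Call trace:
f(n=4)
  f(n=3)
    f(n=2)
      f(n=1)
        f(n=0)
        -> return 0
      -> return 0
    -> return 0
  -> return 0
-> return 0

call_count is incremented once per call. f is entered once for each n = 4, 3, 2, 1, 0 (the n <= 0 call returns without recursing), i.e. 4 + 1 calls.
call_count = 5

Final answer: 5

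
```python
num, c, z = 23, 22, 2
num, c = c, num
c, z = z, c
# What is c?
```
Trace:
  num=23, c=22, z=2
  num=22, c=23, z=2
  num=22, c=2, z=23

Final answer: 2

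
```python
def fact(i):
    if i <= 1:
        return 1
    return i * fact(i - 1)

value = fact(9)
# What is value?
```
Call trace:
fact(i=9)
  fact(i=8)
    fact(i=7)
      fact(i=6)
        fact(i=5)
          fact(i=4)
            fact(i=3)
              fact(i=2)
                fact(i=1)
                -> return 1
              -> return 2
            -> return 6
          -> return 24
        -> return 120
      -> return 720
    -> return 5040
  -> return 40320
-> return 362880

Final answer: 362880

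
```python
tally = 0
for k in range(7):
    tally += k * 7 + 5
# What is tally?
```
Trace:
  tally=0
  tally=5, k=0
  tally=17, k=1
  tally=36, k=2
  tally=62, k=3
  tally=95, k=4
  tally=135, k=5
  tally=182, k=6

Final answer: 182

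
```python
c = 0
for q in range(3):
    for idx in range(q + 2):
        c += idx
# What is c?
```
Trace:
  c=0
  c=0, q=0, idx=0
  c=1, q=0, idx=1
  c=1, q=1, idx=0
  c=2, q=1, idx=1
  c=4, q=1, idx=2
  c=4, q=2, idx=0
  c=5, q=2, idx=1
  c=7, q=2, idx=2
  c=10, q=2, idx=3

Final answer: 10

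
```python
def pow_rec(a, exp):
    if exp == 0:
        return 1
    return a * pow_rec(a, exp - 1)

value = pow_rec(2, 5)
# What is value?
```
Call trace:
pow_rec(a=2, exp=5)
  pow_rec(a=2, exp=4)
    pow_rec(a=2, exp=3)
      pow_rec(a=2, exp=2)
        pow_rec(a=2, exp=1)
          pow_rec(a=2, exp=0)
          -> return 1
        -> return 2
      -> return 4
    -> return 8
  -> return 16
-> return 32

Final answer: 32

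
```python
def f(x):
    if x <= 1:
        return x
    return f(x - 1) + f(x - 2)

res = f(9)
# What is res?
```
Call trace (a repeated sub-call is expanded the first time; later identical calls just restate its return value):
f(x=9)
  f(x=8)
    f(x=7)
      f(x=6)
        f(x=5)
          f(x=4)
            f(x=3)
              f(x=2)
                f(x=1)
                -> return 1
                f(x=0)
                -> return 0
              -> return 1
              f(x=1)
              -> return 1
            -> return 2
            f(x=2) -> return 1  (same call as traced above)
          -> return 3
          f(x=3) -> return 2  (same call as traced above)
        -> return 5
        f(x=4) -> return 3  (same call as traced above)
      -> return 8
      f(x=5) -> return 5  (same call as traced above)
    -> return 13
    f(x=6) -> return 8  (same call as traced above)
  -> return 21
  f(x=7) -> return 13  (same call as traced above)
-> return 34

Final answer: 34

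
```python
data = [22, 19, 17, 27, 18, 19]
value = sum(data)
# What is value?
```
Trace:
  data=[22, 19, 17, 27, 18, 19]
  data=[22, 19, 17, 27, 18, 19], value=122

Final answer: 122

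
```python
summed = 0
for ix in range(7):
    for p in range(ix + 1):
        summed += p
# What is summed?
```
Trace:
  summed=0
  summed=0, ix=0, p=0
  summed=0, ix=1, p=0
  summed=1, ix=1, p=1
  summed=1, ix=2, p=0
  summed=2, ix=2, p=1
  summed=4, ix=2, p=2
  summed=4, ix=3, p=0
  summed=5, ix=3, p=1
  summed=7, ix=3, p=2
  summed=10, ix=3, p=3
  summed=10, ix=4, p=0
  summed=11, ix=4, p=1
  summed=13, ix=4, p=2
  summed=16, ix=4, p=3
  summed=20, ix=4, p=4
  summed=20, ix=5, p=0
  summed=21, ix=5, p=1
  summed=23, ix=5, p=2
  summed=26, ix=5, p=3
  summed=30, ix=5, p=4
  summed=35, ix=5, p=5
  summed=35, ix=6, p=0
  summed=36, ix=6, p=1
  summed=38, ix=6, p=2
  summed=41, ix=6, p=3
  summed=45, ix=6, p=4
  summed=50, ix=6, p=5
  summed=56, ix=6, p=6

Final answer: 56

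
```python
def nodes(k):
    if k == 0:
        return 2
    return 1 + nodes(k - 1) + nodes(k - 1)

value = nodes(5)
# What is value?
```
Call trace (a repeated sub-call is expanded the first time; later identical calls just restate its return value):
nodes(k=5)
  nodes(k=4)
    nodes(k=3)
      nodes(k=2)
        nodes(k=1)
          nodes(k=0)
          -> return 2
          nodes(k=0)
          -> return 2
        -> return 5
        nodes(k=1) -> return 5  (same call as traced above)
      -> return 11
      nodes(k=2) -> return 11  (same call as traced above)
    -> return 23
    nodes(k=3) -> return 23  (same call as traced above)
  -> return 47
  nodes(k=4) -> return 47  (same call as traced above)
-> return 95

Final answer: 95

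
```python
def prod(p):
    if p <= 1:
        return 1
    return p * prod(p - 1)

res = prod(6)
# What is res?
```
Call trace:
prod(p=6)
  prod(p=5)
    prod(p=4)
      prod(p=3)
        prod(p=2)
          prod(p=1)
          -> return 1
        -> return 2
      -> return 6
    -> return 24
  -> return 120
-> return 720

Final answer: 720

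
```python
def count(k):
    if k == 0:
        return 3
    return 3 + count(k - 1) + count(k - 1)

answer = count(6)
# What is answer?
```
Call trace (a repeated sub-call is expanded the first time; later identical calls just restate its return value):
count(k=6)
  count(k=5)
    count(k=4)
      count(k=3)
        count(k=2)
          count(k=1)
            count(k=0)
            -> return 3
            count(k=0)
            -> return 3
          -> return 9
          count(k=1) -> return 9  (same call as traced above)
        -> return 21
        count(k=2) -> return 21  (same call as traced above)
      -> return 45
      count(k=3) -> return 45  (same call as traced above)
    -> return 93
    count(k=4) -> return 93  (same call as traced above)
  -> return 189
  count(k=5) -> return 189  (same call as traced above)
-> return 381

Final answer: 381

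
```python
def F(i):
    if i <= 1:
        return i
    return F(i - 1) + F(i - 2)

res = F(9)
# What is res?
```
Call trace (a repeated sub-call is expanded the first time; later identical calls just restate its return value):
F(i=9)
  F(i=8)
    F(i=7)
      F(i=6)
        F(i=5)
          F(i=4)
            F(i=3)
              F(i=2)
                F(i=1)
                -> return 1
                F(i=0)
                -> return 0
              -> return 1
              F(i=1)
              -> return 1
            -> return 2
            F(i=2) -> return 1  (same call as traced above)
          -> return 3
          F(i=3) -> return 2  (same call as traced above)
        -> return 5
        F(i=4) -> return 3  (same call as traced above)
      -> return 8
      F(i=5) -> return 5  (same call as traced above)
    -> return 13
    F(i=6) -> return 8  (same call as traced above)
  -> return 21
  F(i=7) -> return 13  (same call as traced above)
-> return 34

Final answer: 34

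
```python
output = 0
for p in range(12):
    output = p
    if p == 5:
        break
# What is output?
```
Trace:
  output=0
  output=0, p=0
  output=1, p=1
  output=2, p=2
  output=3, p=3
  output=4, p=4
  output=5, p=5

Final answer: 5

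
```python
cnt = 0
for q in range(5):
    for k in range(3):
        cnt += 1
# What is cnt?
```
Trace:
  cnt=0
  cnt=1, q=0, k=0
  cnt=2, q=0, k=1
  cnt=3, q=0, k=2
  cnt=4, q=1, k=0
  cnt=5, q=1, k=1
  cnt=6, q=1, k=2
  cnt=7, q=2, k=0
  cnt=8, q=2, k=1
  cnt=9, q=2, k=2
  cnt=10, q=3, k=0
  cnt=11, q=3, k=1
  cnt=12, q=3, k=2
  cnt=13, q=4, k=0
  cnt=14, q=4, k=1
  cnt=15, q=4, k=2

Final answer: 15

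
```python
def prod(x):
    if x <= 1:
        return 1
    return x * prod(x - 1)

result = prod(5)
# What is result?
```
Call trace:
prod(x=5)
  prod(x=4)
    prod(x=3)
      prod(x=2)
        prod(x=1)
        -> return 1
      -> return 2
    -> return 6
  -> return 24
-> return 120

Final answer: 120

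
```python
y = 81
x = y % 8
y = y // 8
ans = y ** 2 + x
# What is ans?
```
Trace:
  y=81
  y=81, x=1
  y=10, x=1
  y=10, x=1, ans=101

Final answer: 101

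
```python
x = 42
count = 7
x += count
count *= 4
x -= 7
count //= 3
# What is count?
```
Trace:
  x=42
  x=42, count=7
  x=49, count=7
  x=49, count=28
  x=42, count=28
  x=42, count=9

Final answer: 9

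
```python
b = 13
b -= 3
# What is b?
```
Trace:
  b=13
  b=10

Final answer: 10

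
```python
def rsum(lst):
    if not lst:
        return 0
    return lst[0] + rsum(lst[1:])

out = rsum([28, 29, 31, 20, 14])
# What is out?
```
Call trace:
rsum(lst=[28, 29, 31, 20, 14])
  rsum(lst=[29, 31, 20, 14])
    rsum(lst=[31, 20, 14])
      rsum(lst=[20, 14])
        rsum(lst=[14])
          rsum(lst=[])
          -> return 0
        -> return 14
      -> return 34
    -> return 65
  -> return 94
-> return 122

Final answer: 122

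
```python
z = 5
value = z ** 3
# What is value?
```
Trace:
  z=5
  z=5, value=125

Final answer: 125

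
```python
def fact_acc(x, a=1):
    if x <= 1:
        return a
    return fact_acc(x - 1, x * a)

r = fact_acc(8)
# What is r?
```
Call trace:
fact_acc(x=8, a=1)
  fact_acc(x=7, a=8)
    fact_acc(x=6, a=56)
      fact_acc(x=5, a=336)
        fact_acc(x=4, a=1680)
          fact_acc(x=3, a=6720)
            fact_acc(x=2, a=20160)
              fact_acc(x=1, a=40320)
              -> return 40320
            -> return 40320
          -> return 40320
        -> return 40320
      -> return 40320
    -> return 40320
  -> return 40320
-> return 40320

Final answer: 40320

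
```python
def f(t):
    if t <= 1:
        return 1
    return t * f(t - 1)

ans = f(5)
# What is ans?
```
Call trace:
f(t=5)
  f(t=4)
    f(t=3)
      f(t=2)
        f(t=1)
        -> return 1
      -> return 2
    -> return 6
  -> return 24
-> return 120

Final answer: 120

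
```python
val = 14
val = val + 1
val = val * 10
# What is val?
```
Trace:
  val=14
  val=15
  val=150

Final answer: 150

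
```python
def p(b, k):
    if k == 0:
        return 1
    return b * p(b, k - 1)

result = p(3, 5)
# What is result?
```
Call trace:
p(b=3, k=5)
  p(b=3, k=4)
    p(b=3, k=3)
      p(b=3, k=2)
        p(b=3, k=1)
          p(b=3, k=0)
          -> return 1
        -> return 3
      -> return 9
    -> return 27
  -> return 81
-> return 243

Final answer: 243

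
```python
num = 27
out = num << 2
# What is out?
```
Trace:
  num=27
  num=27, out=108

Final answer: 108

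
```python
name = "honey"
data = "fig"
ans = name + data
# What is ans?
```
Trace:
  name='honey'
  name='honey', data='fig'
  name='honey', data='fig', ans='honeyfig'

Final answer: 'honeyfig'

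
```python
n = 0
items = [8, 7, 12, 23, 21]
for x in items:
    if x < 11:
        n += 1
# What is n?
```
Trace:
  n=0
  n=1, x=8
  n=2, x=7
  n=2, x=12
  n=2, x=23
  n=2, x=21

Final answer: 2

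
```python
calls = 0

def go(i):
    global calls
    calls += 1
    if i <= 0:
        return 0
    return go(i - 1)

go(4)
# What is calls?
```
Call trace:
go(i=4)
  go(i=3)
    go(i=2)
      go(i=1)
        go(i=0)
        -> return 0
      -> return 0
    -> return 0
  -> return 0
-> return 0

calls is incremented once per call. go is entered once for each i = 4, 3, 2, 1, 0 (the i <= 0 call returns without recursing), i.e. 4 + 1 calls.
calls = 5

Final answer: 5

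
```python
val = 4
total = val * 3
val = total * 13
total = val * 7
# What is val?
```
Trace:
  val=4
  val=4, total=12
  val=156, total=12
  val=156, total=1092

Final answer: 156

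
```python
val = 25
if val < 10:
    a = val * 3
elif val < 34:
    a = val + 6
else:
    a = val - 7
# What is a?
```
Trace:
  val=25
  val=25, a=31

Final answer: 31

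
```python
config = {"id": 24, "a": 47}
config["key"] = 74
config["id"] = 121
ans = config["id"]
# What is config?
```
Trace:
  config={'id': 24, 'a': 47}
  config={'id': 24, 'a': 47, 'key': 74}
  config={'id': 121, 'a': 47, 'key': 74}
  config={'id': 121, 'a': 47, 'key': 74}, ans=121

Final answer: {'id': 121, 'a': 47, 'key': 74}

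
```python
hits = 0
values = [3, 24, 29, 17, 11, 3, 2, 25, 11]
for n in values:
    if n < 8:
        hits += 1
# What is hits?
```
Trace:
  hits=0
  hits=1, n=3
  hits=1, n=24
  hits=1, n=29
  hits=1, n=17
  hits=1, n=11
  hits=2, n=3
  hits=3, n=2
  hits=3, n=25
  hits=3, n=11

Final answer: 3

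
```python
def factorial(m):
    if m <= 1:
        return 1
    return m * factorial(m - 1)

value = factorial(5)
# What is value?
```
Call trace:
factorial(m=5)
  factorial(m=4)
    factorial(m=3)
      factorial(m=2)
        factorial(m=1)
        -> return 1
      -> return 2
    -> return 6
  -> return 24
-> return 120

Final answer: 120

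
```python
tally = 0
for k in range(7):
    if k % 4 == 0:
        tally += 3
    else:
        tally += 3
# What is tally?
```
Trace:
  tally=0
  tally=3, k=0
  tally=6, k=1
  tally=9, k=2
  tally=12, k=3
  tally=15, k=4
  tally=18, k=5
  tally=21, k=6

Final answer: 21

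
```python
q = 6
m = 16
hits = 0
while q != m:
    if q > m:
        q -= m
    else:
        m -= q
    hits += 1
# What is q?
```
Trace:
  q=6
  q=6, m=16
  q=6, m=16, hits=0
  q=6, m=10, hits=1
  q=6, m=4, hits=2
  q=2, m=4, hits=3
  q=2, m=2, hits=4

Final answer: 2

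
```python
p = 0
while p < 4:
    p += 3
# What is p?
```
Trace:
  p=0
  p=3
  p=6

Final answer: 6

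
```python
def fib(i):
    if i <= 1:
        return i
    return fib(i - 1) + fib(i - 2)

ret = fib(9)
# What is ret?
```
Call trace (a repeated sub-call is expanded the first time; later identical calls just restate its return value):
fib(i=9)
  fib(i=8)
    fib(i=7)
      fib(i=6)
        fib(i=5)
          fib(i=4)
            fib(i=3)
              fib(i=2)
                fib(i=1)
                -> return 1
                fib(i=0)
                -> return 0
              -> return 1
              fib(i=1)
              -> return 1
            -> return 2
            fib(i=2) -> return 1  (same call as traced above)
          -> return 3
          fib(i=3) -> return 2  (same call as traced above)
        -> return 5
        fib(i=4) -> return 3  (same call as traced above)
      -> return 8
      fib(i=5) -> return 5  (same call as traced above)
    -> return 13
    fib(i=6) -> return 8  (same call as traced above)
  -> return 21
  fib(i=7) -> return 13  (same call as traced above)
-> return 34

Final answer: 34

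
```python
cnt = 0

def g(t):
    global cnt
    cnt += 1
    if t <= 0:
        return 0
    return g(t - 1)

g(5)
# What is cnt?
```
Call trace:
g(t=5)
  g(t=4)
    g(t=3)
      g(t=2)
        g(t=1)
          g(t=0)
          -> return 0
        -> return 0
      -> return 0
    -> return 0
  -> return 0
-> return 0

cnt is incremented once per call. g is entered once for each t = 5, 4, 3, 2, 1, 0 (the t <= 0 call returns without recursing), i.e. 5 + 1 calls.
cnt = 6

Final answer: 6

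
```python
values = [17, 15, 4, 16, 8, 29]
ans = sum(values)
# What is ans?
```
Trace:
  values=[17, 15, 4, 16, 8, 29]
  values=[17, 15, 4, 16, 8, 29], ans=89

Final answer: 89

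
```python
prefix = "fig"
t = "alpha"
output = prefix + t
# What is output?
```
Trace:
  prefix='fig'
  prefix='fig', t='alpha'
  prefix='fig', t='alpha', output='figalpha'

Final answer: 'figalpha'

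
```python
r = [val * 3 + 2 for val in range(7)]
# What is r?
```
Trace:
  val=0
  val=1
  val=2
  val=3
  val=4
  val=5
  val=6
  r=[2, 5, 8, 11, 14, 17, 20]

Final answer: [2, 5, 8, 11, 14, 17, 20]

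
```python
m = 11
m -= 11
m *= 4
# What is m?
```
Trace:
  m=11
  m=0
  m=0

Final answer: 0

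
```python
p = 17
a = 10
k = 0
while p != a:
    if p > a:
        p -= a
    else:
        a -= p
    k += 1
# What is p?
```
Trace:
  p=17
  p=17, a=10
  p=17, a=10, k=0
  p=7, a=10, k=1
  p=7, a=3, k=2
  p=4, a=3, k=3
  p=1, a=3, k=4
  p=1, a=2, k=5
  p=1, a=1, k=6

Final answer: 1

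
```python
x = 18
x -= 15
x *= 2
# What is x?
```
Trace:
  x=18
  x=3
  x=6

Final answer: 6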